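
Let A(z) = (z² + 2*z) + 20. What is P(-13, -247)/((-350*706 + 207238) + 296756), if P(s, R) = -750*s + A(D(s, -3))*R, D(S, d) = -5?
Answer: 1105/256894 ≈ 0.0043014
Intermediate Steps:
A(z) = 20 + z² + 2*z
P(s, R) = -750*s + 35*R (P(s, R) = -750*s + (20 + (-5)² + 2*(-5))*R = -750*s + (20 + 25 - 10)*R = -750*s + 35*R)
P(-13, -247)/((-350*706 + 207238) + 296756) = (-750*(-13) + 35*(-247))/((-350*706 + 207238) + 296756) = (9750 - 8645)/((-247100 + 207238) + 296756) = 1105/(-39862 + 296756) = 1105/256894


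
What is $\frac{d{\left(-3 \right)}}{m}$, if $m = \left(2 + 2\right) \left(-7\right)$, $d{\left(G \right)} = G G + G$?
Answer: $- \frac{3}{14} \approx -0.21429$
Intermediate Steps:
$d{\left(G \right)} = G + G^{2}$ ($d{\left(G \right)} = G^{2} + G = G + G^{2}$)
$m = -28$ ($m = 4 \left(-7\right) = -28$)
$\frac{d{\left(-3 \right)}}{m} = \frac{\left(-3\right) \left(1 - 3\right)}{-28} = \left(-3\right) \left(-2\right) \left(- \frac{1}{28}\right) = 6 \left(- \frac{1}{28}\right) = - \frac{3}{14}$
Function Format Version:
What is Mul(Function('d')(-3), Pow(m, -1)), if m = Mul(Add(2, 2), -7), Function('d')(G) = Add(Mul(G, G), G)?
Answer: Rational(-3, 14) ≈ -0.21429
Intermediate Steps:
Function('d')(G) = Add(G, Pow(G, 2)) (Function('d')(G) = Add(Pow(G, 2), G) = Add(G, Pow(G, 2)))
m = -28 (m = Mul(4, -7) = -28)
Mul(Function('d')(-3), Pow(m, -1)) = Mul(Mul(-3, Add(1, -3)), Pow(-28, -1)) = Mul(Mul(-3, -2), Rational(-1, 28)) = Mul(6, Rational(-1, 28)) = Rational(-3, 14)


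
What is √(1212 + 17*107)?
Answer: √3031 ≈ 55.055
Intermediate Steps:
√(1212 + 17*107) = √(1212 + 1819) = √3031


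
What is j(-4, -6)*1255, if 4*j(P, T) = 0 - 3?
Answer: -3765/4 ≈ -941.25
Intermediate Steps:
j(P, T) = -¾ (j(P, T) = (0 - 3)/4 = (¼)*(-3) = -¾)
j(-4, -6)*1255 = -¾*1255 = -3765/4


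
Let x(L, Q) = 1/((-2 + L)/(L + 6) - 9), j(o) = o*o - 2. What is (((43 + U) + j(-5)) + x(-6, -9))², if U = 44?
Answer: 12100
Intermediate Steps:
j(o) = -2 + o² (j(o) = o² - 2 = -2 + o²)
x(L, Q) = 1/(-9 + (-2 + L)/(6 + L)) (x(L, Q) = 1/((-2 + L)/(6 + L) - 9) = 1/(-9 + (-2 + L)/(6 + L)))
(((43 + U) + j(-5)) + x(-6, -9))² = (((43 + 44) + (-2 + (-5)²)) + (-6 - 1*(-6))/(8*(7 - 6)))² = ((87 + (-2 + 25)) + (⅛)*(-6 + 6)/1)² = ((87 + 23) + (⅛)*1*0)² = (110 + 0)² = 110² = 12100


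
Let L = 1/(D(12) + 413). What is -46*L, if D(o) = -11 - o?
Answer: -23/195 ≈ -0.11795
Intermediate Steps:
L = 1/390 (L = 1/((-11 - 1*12) + 413) = 1/((-11 - 12) + 413) = 1/(-23 + 413) = 1/390 ≈ 0.0025641)
-46*L = -46*1/390 = -23/195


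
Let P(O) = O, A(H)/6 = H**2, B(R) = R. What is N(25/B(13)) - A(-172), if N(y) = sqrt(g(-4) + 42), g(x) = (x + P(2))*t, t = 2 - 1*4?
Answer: -177504 + sqrt(46) ≈ -1.7750e+5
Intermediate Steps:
t = -2 (t = 2 - 4 = -2)
A(H) = 6*H**2
g(x) = -4 - 2*x (g(x) = (x + 2)*(-2) = (2 + x)*(-2) = -4 - 2*x)
N(y) = sqrt(46) (N(y) = sqrt((-4 - 2*(-4)) + 42) = sqrt((-4 + 8) + 42) = sqrt(4 + 42) = sqrt(46))
N(25/B(13)) - A(-172) = sqrt(46) - 6*(-172)**2 = sqrt(46) - 6*29584 = sqrt(46) - 1*177504 = sqrt(46) - 177504 = -177504 + sqrt(46)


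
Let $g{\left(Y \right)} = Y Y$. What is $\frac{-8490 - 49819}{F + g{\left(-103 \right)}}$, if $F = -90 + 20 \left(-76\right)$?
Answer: $- \frac{58309}{8999} \approx -6.4795$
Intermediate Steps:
$g{\left(Y \right)} = Y^{2}$
$F = -1610$ ($F = -90 - 1520 = -1610$)
$\frac{-8490 - 49819}{F + g{\left(-103 \right)}} = \frac{-8490 - 49819}{-1610 + \left(-103\right)^{2}} = - \frac{58309}{-1610 + 10609} = - \frac{58309}{8999}$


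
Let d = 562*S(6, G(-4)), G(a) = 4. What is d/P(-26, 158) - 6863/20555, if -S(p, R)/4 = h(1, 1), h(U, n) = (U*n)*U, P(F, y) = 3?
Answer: -46228229/61665 ≈ -749.67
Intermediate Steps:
h(U, n) = n*U²
S(p, R) = -4 (S(p, R) = -4*1² = -4)
d = -2248 (d = 562*(-4) = -2248)
d/P(-26, 158) - 6863/20555 = -2248/3 - 6863/20555 = -46228229/61665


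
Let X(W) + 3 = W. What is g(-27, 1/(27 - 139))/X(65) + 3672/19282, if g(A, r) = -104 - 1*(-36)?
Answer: -8738/9641 ≈ -0.90634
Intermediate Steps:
X(W) = -3 + W
g(A, r) = -68 (g(A, r) = -104 + 36 = -68)
g(-27, 1/(27 - 139))/X(65) + 3672/19282 = -68/(-3 + 65) + 3672/19282 = -68/62 + 3672*(1/19282) = -68*1/62 + 1836/9641 = -34/31 + 1836/9641 = -8738/9641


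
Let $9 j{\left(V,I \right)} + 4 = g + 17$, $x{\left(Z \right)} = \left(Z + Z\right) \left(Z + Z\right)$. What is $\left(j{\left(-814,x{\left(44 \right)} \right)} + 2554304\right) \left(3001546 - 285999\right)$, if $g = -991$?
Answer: $\frac{20808112424542}{3} \approx 6.936 \cdot 10^{12}$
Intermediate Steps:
$x{\left(Z \right)} = 4 Z^{2}$ ($x{\left(Z \right)} = 2 Z 2 Z = 4 Z^{2}$)
$j{\left(V,I \right)} = - \frac{326}{3}$ ($j{\left(V,I \right)} = - \frac{4}{9} + \frac{-991 + 17}{9} = - \frac{4}{9} + \frac{1}{9} \left(-974\right) = - \frac{4}{9} - \frac{974}{9} = - \frac{326}{3}$)
$\left(j{\left(-814,x{\left(44 \right)} \right)} + 2554304\right) \left(3001546 - 285999\right) = \left(- \frac{326}{3} + 2554304\right) \left(3001546 - 285999\right) = \frac{7662586}{3} \cdot 2715547 = \frac{20808112424542}{3}$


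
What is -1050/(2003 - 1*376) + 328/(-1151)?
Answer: -1742206/1872677 ≈ -0.93033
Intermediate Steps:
-1050/(2003 - 1*376) + 328/(-1151) = -1050/(2003 - 376) + 328*(-1/1151) = -1050/1627 - 328/1151 = -1742206/1872677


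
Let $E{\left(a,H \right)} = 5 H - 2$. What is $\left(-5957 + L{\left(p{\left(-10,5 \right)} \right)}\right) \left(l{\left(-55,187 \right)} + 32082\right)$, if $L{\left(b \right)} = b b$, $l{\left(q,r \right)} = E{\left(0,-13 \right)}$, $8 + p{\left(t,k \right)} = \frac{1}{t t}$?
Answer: $- \frac{377339028397}{2000} \approx -1.8867 \cdot 10^{8}$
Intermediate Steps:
$E{\left(a,H \right)} = -2 + 5 H$
$p{\left(t,k \right)} = -8 + \frac{1}{t^{2}}$ ($p{\left(t,k \right)} = -8 + \frac{1}{t t} = -8 + \frac{1}{t^{2}}$)
$l{\left(q,r \right)} = -67$ ($l{\left(q,r \right)} = -2 + 5 \left(-13\right) = -2 - 65 = -67$)
$L{\left(b \right)} = b^{2}$
$\left(-5957 + L{\left(p{\left(-10,5 \right)} \right)}\right) \left(l{\left(-55,187 \right)} + 32082\right) = \left(-5957 + \left(-8 + \frac{1}{100}\right)^{2}\right) \left(-67 + 32082\right) = \left(-5957 + \left(-8 + \frac{1}{100}\right)^{2}\right) 32015 = \left(-5957 + \left(- \frac{799}{100}\right)^{2}\right) 32015 = \left(-5957 + \frac{638401}{10000}\right) 32015 = \left(- \frac{58931599}{10000}\right) 32015 = - \frac{377339028397}{2000}$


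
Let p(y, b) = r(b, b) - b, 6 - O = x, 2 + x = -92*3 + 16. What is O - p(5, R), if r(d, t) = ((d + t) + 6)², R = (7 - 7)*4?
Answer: 232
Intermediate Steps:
R = 0 (R = 0*4 = 0)
x = -262 (x = -2 + (-92*3 + 16) = -2 + (-276 + 16) = -2 - 260 = -262)
O = 268 (O = 6 - 1*(-262) = 6 + 262 = 268)
r(d, t) = (6 + d + t)²
p(y, b) = (6 + 2*b)² - b (p(y, b) = (6 + b + b)² - b = (6 + 2*b)² - b)
O - p(5, R) = 268 - (-1*0 + 4*(3 + 0)²) = 268 - (0 + 4*3²) = 268 - (0 + 4*9) = 268 - (0 + 36) = 268 - 1*36 = 268 - 36 = 232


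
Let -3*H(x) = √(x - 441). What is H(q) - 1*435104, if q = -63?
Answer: -435104 - 2*I*√14 ≈ -4.351e+5 - 7.4833*I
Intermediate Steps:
H(x) = -√(-441 + x)/3 (H(x) = -√(x - 441)/3 = -√(-441 + x)/3)
H(q) - 1*435104 = -√(-441 - 63)/3 - 1*435104 = -2*I*√14 - 435104 = -435104 - 2*I*√14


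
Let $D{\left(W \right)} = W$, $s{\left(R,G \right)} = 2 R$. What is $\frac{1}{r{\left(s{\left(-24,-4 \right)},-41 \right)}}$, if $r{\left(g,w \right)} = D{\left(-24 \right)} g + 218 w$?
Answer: $- \frac{1}{7786} \approx -0.00012844$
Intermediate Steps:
$r{\left(g,w \right)} = - 24 g + 218 w$
$\frac{1}{r{\left(s{\left(-24,-4 \right)},-41 \right)}} = \frac{1}{- 24 \cdot 2 \left(-24\right) + 218 \left(-41\right)} = \frac{1}{\left(-24\right) \left(-48\right) - 8938} = \frac{1}{1152 - 8938} = \frac{1}{-7786} = - \frac{1}{7786}$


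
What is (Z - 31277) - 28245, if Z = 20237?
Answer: -39285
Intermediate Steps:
(Z - 31277) - 28245 = (20237 - 31277) - 28245 = -11040 - 28245 = -39285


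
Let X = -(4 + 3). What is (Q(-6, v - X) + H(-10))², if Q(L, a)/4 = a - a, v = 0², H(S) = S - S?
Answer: 0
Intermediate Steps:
H(S) = 0
X = -7 (X = -1*7 = -7)
v = 0
Q(L, a) = 0 (Q(L, a) = 4*(a - a) = 4*0 = 0)
(Q(-6, v - X) + H(-10))² = (0 + 0)² = 0² = 0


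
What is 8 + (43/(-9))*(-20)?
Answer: 932/9 ≈ 103.56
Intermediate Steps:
8 + (43/(-9))*(-20) = 8 + (43*(-⅑))*(-20) = 8 - 43/9*(-20) = 8 + 860/9 = 932/9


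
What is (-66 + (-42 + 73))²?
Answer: 1225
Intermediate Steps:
(-66 + (-42 + 73))² = (-66 + 31)² = (-35)² = 1225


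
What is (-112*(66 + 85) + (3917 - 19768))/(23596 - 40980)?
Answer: 32763/17384 ≈ 1.8847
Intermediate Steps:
(-112*(66 + 85) + (3917 - 19768))/(23596 - 40980) = (-112*151 - 15851)/(-17384) = (-16912 - 15851)*(-1/17384) = -32763*(-1/17384) = 32763/17384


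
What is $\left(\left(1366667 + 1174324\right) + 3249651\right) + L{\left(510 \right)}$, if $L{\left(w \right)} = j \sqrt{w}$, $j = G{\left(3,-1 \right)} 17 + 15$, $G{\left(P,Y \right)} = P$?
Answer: $5790642 + 66 \sqrt{510} \approx 5.7921 \cdot 10^{6}$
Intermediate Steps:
$j = 66$ ($j = 3 \cdot 17 + 15 = 51 + 15 = 66$)
$L{\left(w \right)} = 66 \sqrt{w}$
$\left(\left(1366667 + 1174324\right) + 3249651\right) + L{\left(510 \right)} = \left(\left(1366667 + 1174324\right) + 3249651\right) + 66 \sqrt{510} = \left(2540991 + 3249651\right) + 66 \sqrt{510} = 5790642 + 66 \sqrt{510}$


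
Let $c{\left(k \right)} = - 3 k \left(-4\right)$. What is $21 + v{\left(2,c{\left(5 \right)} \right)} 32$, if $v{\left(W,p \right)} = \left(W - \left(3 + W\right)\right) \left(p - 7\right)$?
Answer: $-5067$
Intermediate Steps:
$c{\left(k \right)} = 12 k$
$v{\left(W,p \right)} = 21 - 3 p$ ($v{\left(W,p \right)} = - 3 \left(-7 + p\right) = 21 - 3 p$)
$21 + v{\left(2,c{\left(5 \right)} \right)} 32 = 21 + \left(21 - 3 \cdot 12 \cdot 5\right) 32 = 21 + \left(21 - 180\right) 32 = 21 - 5088 = -5067$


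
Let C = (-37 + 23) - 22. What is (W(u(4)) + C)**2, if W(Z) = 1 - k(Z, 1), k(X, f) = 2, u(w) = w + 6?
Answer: 1369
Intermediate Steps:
u(w) = 6 + w
W(Z) = -1 (W(Z) = 1 - 1*2 = 1 - 2 = -1)
C = -36 (C = -14 - 22 = -36)
(W(u(4)) + C)**2 = (-1 - 36)**2 = (-37)**2 = 1369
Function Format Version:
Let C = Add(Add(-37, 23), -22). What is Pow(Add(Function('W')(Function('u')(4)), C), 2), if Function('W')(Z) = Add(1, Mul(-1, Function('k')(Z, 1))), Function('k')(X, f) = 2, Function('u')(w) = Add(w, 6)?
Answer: 1369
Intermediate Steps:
Function('u')(w) = Add(6, w)
Function('W')(Z) = -1 (Function('W')(Z) = Add(1, Mul(-1, 2)) = Add(1, -2) = -1)
C = -36 (C = Add(-14, -22) = -36)
Pow(Add(Function('W')(Function('u')(4)), C), 2) = Pow(Add(-1, -36), 2) = Pow(-37, 2) = 1369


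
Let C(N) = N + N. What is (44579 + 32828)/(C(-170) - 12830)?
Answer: -77407/13170 ≈ -5.8775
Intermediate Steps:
C(N) = 2*N
(44579 + 32828)/(C(-170) - 12830) = (44579 + 32828)/(2*(-170) - 12830) = 77407/(-340 - 12830) = 77407/(-13170) = 77407*(-1/13170) = -77407/13170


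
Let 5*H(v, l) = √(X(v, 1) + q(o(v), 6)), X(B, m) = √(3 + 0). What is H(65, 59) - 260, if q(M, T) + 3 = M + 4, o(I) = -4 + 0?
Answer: -260 + I*√(3 - √3)/5 ≈ -260.0 + 0.22521*I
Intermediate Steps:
o(I) = -4
q(M, T) = 1 + M (q(M, T) = -3 + (M + 4) = -3 + (4 + M) = 1 + M)
X(B, m) = √3
H(v, l) = √(-3 + √3)/5 (H(v, l) = √(√3 + (1 - 4))/5 = √(√3 - 3)/5 = √(-3 + √3)/5)
H(65, 59) - 260 = √(-3 + √3)/5 - 260 = -260 + √(-3 + √3)/5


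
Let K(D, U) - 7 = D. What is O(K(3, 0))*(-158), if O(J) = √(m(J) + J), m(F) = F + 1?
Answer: -158*√21 ≈ -724.05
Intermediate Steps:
m(F) = 1 + F
K(D, U) = 7 + D
O(J) = √(1 + 2*J) (O(J) = √((1 + J) + J) = √(1 + 2*J))
O(K(3, 0))*(-158) = √(1 + 2*(7 + 3))*(-158) = √(1 + 2*10)*(-158) = √(1 + 20)*(-158) = √21*(-158) = -158*√21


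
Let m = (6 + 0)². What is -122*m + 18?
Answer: -4374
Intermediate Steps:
m = 36 (m = 6² = 36)
-122*m + 18 = -122*36 + 18 = -4392 + 18 = -4374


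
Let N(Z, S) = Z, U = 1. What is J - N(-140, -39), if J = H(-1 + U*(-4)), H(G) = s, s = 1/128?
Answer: 17921/128 ≈ 140.01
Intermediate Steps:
s = 1/128 ≈ 0.0078125
H(G) = 1/128
J = 1/128 ≈ 0.0078125
J - N(-140, -39) = 1/128 - 1*(-140) = 1/128 + 140 = 17921/128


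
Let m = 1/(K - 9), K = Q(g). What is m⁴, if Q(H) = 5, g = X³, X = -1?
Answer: 1/256 ≈ 0.0039063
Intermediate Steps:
g = -1 (g = (-1)³ = -1)
K = 5
m = -¼ (m = 1/(5 - 9) = 1/(-4) = -¼ ≈ -0.25000)
m⁴ = (-¼)⁴ = 1/256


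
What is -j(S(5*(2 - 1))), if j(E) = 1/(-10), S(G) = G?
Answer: 1/10 ≈ 0.10000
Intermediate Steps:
j(E) = -1/10
-j(S(5*(2 - 1))) = -1*(-1/10) = 1/10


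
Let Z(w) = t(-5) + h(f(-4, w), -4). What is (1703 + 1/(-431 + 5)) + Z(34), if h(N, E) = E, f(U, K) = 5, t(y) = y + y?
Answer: 719513/426 ≈ 1689.0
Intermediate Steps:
t(y) = 2*y
Z(w) = -14 (Z(w) = 2*(-5) - 4 = -10 - 4 = -14)
(1703 + 1/(-431 + 5)) + Z(34) = (1703 + 1/(-431 + 5)) - 14 = (1703 + 1/(-426)) - 14 = (1703 - 1/426) - 14 = 725477/426 - 14 = 719513/426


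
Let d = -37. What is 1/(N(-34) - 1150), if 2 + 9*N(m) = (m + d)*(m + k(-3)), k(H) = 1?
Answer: -9/8009 ≈ -0.0011237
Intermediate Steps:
N(m) = -2/9 + (1 + m)*(-37 + m)/9 (N(m) = -2/9 + ((m - 37)*(m + 1))/9 = -2/9 + ((-37 + m)*(1 + m))/9 = -2/9 + ((1 + m)*(-37 + m))/9 = -2/9 + (1 + m)*(-37 + m)/9)
1/(N(-34) - 1150) = 1/((-13/3 - 4*(-34) + (⅑)*(-34)²) - 1150) = 1/((-13/3 + 136 + (⅑)*1156) - 1150) = 1/((-13/3 + 136 + 1156/9) - 1150) = 1/(2341/9 - 1150) = 1/(-8009/9) = -9/8009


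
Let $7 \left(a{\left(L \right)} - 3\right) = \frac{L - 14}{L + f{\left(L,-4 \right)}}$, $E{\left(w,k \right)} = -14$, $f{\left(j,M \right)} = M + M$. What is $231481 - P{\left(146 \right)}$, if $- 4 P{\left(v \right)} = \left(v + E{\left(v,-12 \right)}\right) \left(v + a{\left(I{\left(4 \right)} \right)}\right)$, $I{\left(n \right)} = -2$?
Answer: $\frac{8274194}{35} \approx 2.3641 \cdot 10^{5}$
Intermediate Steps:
$f{\left(j,M \right)} = 2 M$
$a{\left(L \right)} = 3 + \frac{-14 + L}{7 \left(-8 + L\right)}$ ($a{\left(L \right)} = 3 + \frac{\left(L - 14\right) \frac{1}{L + 2 \left(-4\right)}}{7} = 3 + \frac{\left(-14 + L\right) \frac{1}{L - 8}}{7} = 3 + \frac{\left(-14 + L\right) \frac{1}{-8 + L}}{7} = 3 + \frac{\frac{1}{-8 + L} \left(-14 + L\right)}{7} = 3 + \frac{-14 + L}{7 \left(-8 + L\right)}$)
$P{\left(v \right)} = - \frac{\left(-14 + v\right) \left(\frac{113}{35} + v\right)}{4}$ ($P{\left(v \right)} = - \frac{\left(v - 14\right) \left(v + \frac{2 \left(-91 + 11 \left(-2\right)\right)}{7 \left(-8 - 2\right)}\right)}{4} = - \frac{\left(-14 + v\right) \left(v + \frac{2 \left(-91 - 22\right)}{7 \left(-10\right)}\right)}{4} = - \frac{\left(-14 + v\right) \left(v + \frac{2}{7} \left(- \frac{1}{10}\right) \left(-113\right)\right)}{4} = - \frac{\left(-14 + v\right) \left(v + \frac{113}{35}\right)}{4} = - \frac{\left(-14 + v\right) \left(\frac{113}{35} + v\right)}{4}$)
$231481 - P{\left(146 \right)} = 231481 - \left(\frac{113}{10} - \frac{146^{2}}{4} + \frac{377}{140} \cdot 146\right) = 231481 - \left(\frac{113}{10} - 5329 + \frac{27521}{70}\right) = 231481 - - \frac{172359}{35} = 231481 + \frac{172359}{35} = \frac{8274194}{35}$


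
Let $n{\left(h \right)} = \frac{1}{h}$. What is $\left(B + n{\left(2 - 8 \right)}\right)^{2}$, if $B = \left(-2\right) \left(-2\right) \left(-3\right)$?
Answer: $\frac{5329}{36} \approx 148.03$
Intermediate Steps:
$B = -12$ ($B = 4 \left(-3\right) = -12$)
$\left(B + n{\left(2 - 8 \right)}\right)^{2} = \left(-12 + \frac{1}{2 - 8}\right)^{2} = \left(-12 + \frac{1}{-6}\right)^{2} = \left(-12 - \frac{1}{6}\right)^{2} = \left(- \frac{73}{6}\right)^{2} = \frac{5329}{36}$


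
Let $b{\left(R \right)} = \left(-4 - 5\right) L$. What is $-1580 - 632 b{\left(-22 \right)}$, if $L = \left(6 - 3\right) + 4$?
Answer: $38236$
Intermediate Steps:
$L = 7$ ($L = 3 + 4 = 7$)
$b{\left(R \right)} = -63$ ($b{\left(R \right)} = \left(-4 - 5\right) 7 = \left(-9\right) 7 = -63$)
$-1580 - 632 b{\left(-22 \right)} = -1580 - -39816 = -1580 + 39816 = 38236$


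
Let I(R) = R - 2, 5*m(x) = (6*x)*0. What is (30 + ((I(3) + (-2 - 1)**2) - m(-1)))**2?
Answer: 1600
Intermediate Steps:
m(x) = 0 (m(x) = ((6*x)*0)/5 = (1/5)*0 = 0)
I(R) = -2 + R
(30 + ((I(3) + (-2 - 1)**2) - m(-1)))**2 = (30 + (((-2 + 3) + (-2 - 1)**2) - 1*0))**2 = (30 + ((1 + (-3)**2) + 0))**2 = (30 + ((1 + 9) + 0))**2 = (30 + (10 + 0))**2 = (30 + 10)**2 = 40**2 = 1600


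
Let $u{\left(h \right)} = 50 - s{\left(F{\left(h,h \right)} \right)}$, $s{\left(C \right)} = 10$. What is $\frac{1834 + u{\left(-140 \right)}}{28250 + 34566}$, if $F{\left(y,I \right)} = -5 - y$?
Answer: $\frac{937}{31408} \approx 0.029833$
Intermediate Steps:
$u{\left(h \right)} = 40$ ($u{\left(h \right)} = 50 - 10 = 40$)
$\frac{1834 + u{\left(-140 \right)}}{28250 + 34566} = \frac{1834 + 40}{28250 + 34566} = \frac{1874}{62816} = 1874 \cdot \frac{1}{62816} = \frac{937}{31408}$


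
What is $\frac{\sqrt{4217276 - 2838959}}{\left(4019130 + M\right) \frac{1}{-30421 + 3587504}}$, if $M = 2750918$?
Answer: $\frac{3557083 \sqrt{1378317}}{6770048} \approx 616.85$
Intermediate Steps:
$\frac{\sqrt{4217276 - 2838959}}{\left(4019130 + M\right) \frac{1}{-30421 + 3587504}} = \frac{\sqrt{4217276 - 2838959}}{\left(4019130 + 2750918\right) \frac{1}{-30421 + 3587504}} = \frac{\sqrt{1378317}}{6770048 \cdot \frac{1}{3557083}} = \frac{\sqrt{1378317}}{\frac{6770048}{3557083}} = \sqrt{1378317} \cdot \frac{3557083}{6770048} = \frac{3557083 \sqrt{1378317}}{6770048}$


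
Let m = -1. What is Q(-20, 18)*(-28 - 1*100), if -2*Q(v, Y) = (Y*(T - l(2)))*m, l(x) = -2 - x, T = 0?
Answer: -4608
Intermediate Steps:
Q(v, Y) = 2*Y (Q(v, Y) = -Y*(0 - (-2 - 1*2))*(-1)/2 = -Y*(0 - (-2 - 2))*(-1)/2 = -Y*(0 - 1*(-4))*(-1)/2 = -Y*(0 + 4)*(-1)/2 = -Y*4*(-1)/2 = -4*Y*(-1)/2 = -(-2)*Y = 2*Y)
Q(-20, 18)*(-28 - 1*100) = (2*18)*(-28 - 1*100) = 36*(-28 - 100) = 36*(-128) = -4608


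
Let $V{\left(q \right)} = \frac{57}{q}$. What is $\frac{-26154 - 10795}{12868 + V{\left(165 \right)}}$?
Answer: $- \frac{2032195}{707759} \approx -2.8713$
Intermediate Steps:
$\frac{-26154 - 10795}{12868 + V{\left(165 \right)}} = \frac{-26154 - 10795}{12868 + \frac{57}{165}} = - \frac{36949}{12868 + 57 \cdot \frac{1}{165}} = - \frac{36949}{12868 + \frac{19}{55}} = - \frac{36949}{\frac{707759}{55}} = \left(-36949\right) \frac{55}{707759} = - \frac{2032195}{707759}$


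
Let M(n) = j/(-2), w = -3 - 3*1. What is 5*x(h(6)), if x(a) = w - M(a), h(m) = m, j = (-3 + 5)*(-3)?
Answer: -45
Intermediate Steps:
j = -6 (j = 2*(-3) = -6)
w = -6 (w = -3 - 3 = -6)
M(n) = 3 (M(n) = -6/(-2) = -6*(-½) = 3)
x(a) = -9 (x(a) = -6 - 1*3 = -6 - 3 = -9)
5*x(h(6)) = 5*(-9) = -45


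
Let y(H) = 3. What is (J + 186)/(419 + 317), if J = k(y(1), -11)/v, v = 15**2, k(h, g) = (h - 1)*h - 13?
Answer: 41843/165600 ≈ 0.25268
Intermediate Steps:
k(h, g) = -13 + h*(-1 + h) (k(h, g) = (-1 + h)*h - 13 = h*(-1 + h) - 13 = -13 + h*(-1 + h))
v = 225
J = -7/225 (J = (-13 + 3**2 - 1*3)/225 = (-13 + 9 - 3)*(1/225) = -7*1/225 = -7/225 ≈ -0.031111)
(J + 186)/(419 + 317) = (-7/225 + 186)/(419 + 317) = (41843/225)/736 = (41843/225)*(1/736) = 41843/165600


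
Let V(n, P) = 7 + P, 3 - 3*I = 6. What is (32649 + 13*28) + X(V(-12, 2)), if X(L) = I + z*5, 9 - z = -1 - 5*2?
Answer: 33112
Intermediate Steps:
I = -1 (I = 1 - ⅓*6 = 1 - 2 = -1)
z = 20 (z = 9 - (-1 - 5*2) = 9 - (-1 - 10) = 9 - 1*(-11) = 9 + 11 = 20)
X(L) = 99 (X(L) = -1 + 20*5 = -1 + 100 = 99)
(32649 + 13*28) + X(V(-12, 2)) = (32649 + 13*28) + 99 = (32649 + 364) + 99 = 33013 + 99 = 33112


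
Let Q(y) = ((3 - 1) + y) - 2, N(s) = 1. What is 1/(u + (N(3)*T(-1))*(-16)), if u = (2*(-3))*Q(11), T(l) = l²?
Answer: -1/82 ≈ -0.012195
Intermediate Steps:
Q(y) = y (Q(y) = (2 + y) - 2 = y)
u = -66 (u = (2*(-3))*11 = -6*11 = -66)
1/(u + (N(3)*T(-1))*(-16)) = 1/(-66 + (1*(-1)²)*(-16)) = 1/(-66 + (1*1)*(-16)) = 1/(-66 + 1*(-16)) = 1/(-66 - 16) = 1/(-82) = -1/82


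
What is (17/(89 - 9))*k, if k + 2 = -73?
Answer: -255/16 ≈ -15.938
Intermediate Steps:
k = -75 (k = -2 - 73 = -75)
(17/(89 - 9))*k = (17/(89 - 9))*(-75) = (17/80)*(-75) = -255/16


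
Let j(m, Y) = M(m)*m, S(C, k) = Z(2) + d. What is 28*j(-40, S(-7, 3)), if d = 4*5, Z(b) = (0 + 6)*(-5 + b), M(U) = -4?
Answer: 4480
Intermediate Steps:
Z(b) = -30 + 6*b (Z(b) = 6*(-5 + b) = -30 + 6*b)
d = 20
S(C, k) = 2 (S(C, k) = (-30 + 6*2) + 20 = (-30 + 12) + 20 = -18 + 20 = 2)
j(m, Y) = -4*m
28*j(-40, S(-7, 3)) = 28*(-4*(-40)) = 28*160 = 4480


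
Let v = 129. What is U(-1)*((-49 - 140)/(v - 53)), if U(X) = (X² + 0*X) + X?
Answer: 0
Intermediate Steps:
U(X) = X + X² (U(X) = (X² + 0) + X = X² + X = X + X²)
U(-1)*((-49 - 140)/(v - 53)) = (-(1 - 1))*((-49 - 140)/(129 - 53)) = (-1*0)*(-189/76) = 0*(-189*1/76) = 0*(-189/76) = 0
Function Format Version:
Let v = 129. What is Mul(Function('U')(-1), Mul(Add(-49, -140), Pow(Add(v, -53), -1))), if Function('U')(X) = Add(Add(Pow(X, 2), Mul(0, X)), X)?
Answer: 0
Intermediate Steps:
Function('U')(X) = Add(X, Pow(X, 2)) (Function('U')(X) = Add(Add(Pow(X, 2), 0), X) = Add(Pow(X, 2), X) = Add(X, Pow(X, 2)))
Mul(Function('U')(-1), Mul(Add(-49, -140), Pow(Add(v, -53), -1))) = Mul(Mul(-1, Add(1, -1)), Mul(Add(-49, -140), Pow(Add(129, -53), -1))) = Mul(Mul(-1, 0), Mul(-189, Pow(76, -1))) = Mul(0, Mul(-189, Rational(1, 76))) = Mul(0, Rational(-189, 76)) = 0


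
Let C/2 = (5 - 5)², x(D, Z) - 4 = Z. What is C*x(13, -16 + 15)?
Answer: 0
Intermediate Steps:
x(D, Z) = 4 + Z
C = 0 (C = 2*(5 - 5)² = 2*0² = 2*0 = 0)
C*x(13, -16 + 15) = 0*(4 + (-16 + 15)) = 0*(4 - 1) = 0*3 = 0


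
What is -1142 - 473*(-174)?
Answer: 81160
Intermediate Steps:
-1142 - 473*(-174) = -1142 + 82302 = 81160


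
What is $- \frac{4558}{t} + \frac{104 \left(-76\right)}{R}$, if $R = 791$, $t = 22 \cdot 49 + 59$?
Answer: $- \frac{12592226}{899367} \approx -14.001$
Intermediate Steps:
$t = 1137$ ($t = 1078 + 59 = 1137$)
$- \frac{4558}{t} + \frac{104 \left(-76\right)}{R} = - \frac{4558}{1137} + \frac{104 \left(-76\right)}{791} = \left(-4558\right) \frac{1}{1137} - \frac{7904}{791} = - \frac{4558}{1137} - \frac{7904}{791} = - \frac{12592226}{899367}$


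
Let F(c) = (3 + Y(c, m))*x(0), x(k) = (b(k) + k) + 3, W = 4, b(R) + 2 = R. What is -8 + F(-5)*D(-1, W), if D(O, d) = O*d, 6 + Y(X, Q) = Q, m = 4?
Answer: -12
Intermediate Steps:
b(R) = -2 + R
Y(X, Q) = -6 + Q
x(k) = 1 + 2*k (x(k) = ((-2 + k) + k) + 3 = (-2 + 2*k) + 3 = 1 + 2*k)
F(c) = 1 (F(c) = (3 + (-6 + 4))*(1 + 2*0) = (3 - 2)*(1 + 0) = 1*1 = 1)
-8 + F(-5)*D(-1, W) = -8 + 1*(-1*4) = -8 + 1*(-4) = -8 - 4 = -12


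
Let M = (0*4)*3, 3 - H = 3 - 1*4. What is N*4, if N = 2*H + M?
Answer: 32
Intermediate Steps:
H = 4 (H = 3 - (3 - 1*4) = 3 - (3 - 4) = 3 - 1*(-1) = 3 + 1 = 4)
M = 0 (M = 0*3 = 0)
N = 8 (N = 2*4 + 0 = 8 + 0 = 8)
N*4 = 8*4 = 32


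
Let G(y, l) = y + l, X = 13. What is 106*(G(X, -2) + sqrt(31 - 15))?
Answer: 1590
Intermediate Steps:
G(y, l) = l + y
106*(G(X, -2) + sqrt(31 - 15)) = 106*((-2 + 13) + sqrt(31 - 15)) = 106*(11 + sqrt(16)) = 106*(11 + 4) = 106*15 = 1590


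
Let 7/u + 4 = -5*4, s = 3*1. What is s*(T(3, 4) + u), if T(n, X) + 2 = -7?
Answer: -223/8 ≈ -27.875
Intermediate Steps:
T(n, X) = -9 (T(n, X) = -2 - 7 = -9)
s = 3
u = -7/24 (u = 7/(-4 - 5*4) = 7/(-4 - 20) = 7/(-24) = 7*(-1/24) = -7/24 ≈ -0.29167)
s*(T(3, 4) + u) = 3*(-9 - 7/24) = 3*(-223/24) = -223/8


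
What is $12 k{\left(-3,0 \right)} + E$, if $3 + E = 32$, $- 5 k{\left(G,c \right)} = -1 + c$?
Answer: $\frac{157}{5} \approx 31.4$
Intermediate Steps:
$k{\left(G,c \right)} = \frac{1}{5} - \frac{c}{5}$ ($k{\left(G,c \right)} = - \frac{-1 + c}{5} = \frac{1}{5} - \frac{c}{5}$)
$E = 29$ ($E = -3 + 32 = 29$)
$12 k{\left(-3,0 \right)} + E = 12 \left(\frac{1}{5} - 0\right) + 29 = 12 \left(\frac{1}{5} + 0\right) + 29 = 12 \cdot \frac{1}{5} + 29 = \frac{12}{5} + 29 = \frac{157}{5}$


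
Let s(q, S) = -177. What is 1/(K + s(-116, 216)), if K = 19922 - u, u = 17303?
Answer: 1/2442 ≈ 0.00040950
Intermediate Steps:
K = 2619 (K = 19922 - 1*17303 = 19922 - 17303 = 2619)
1/(K + s(-116, 216)) = 1/(2619 - 177) = 1/2442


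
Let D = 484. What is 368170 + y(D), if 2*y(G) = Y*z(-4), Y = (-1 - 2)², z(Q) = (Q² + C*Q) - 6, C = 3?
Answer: 368161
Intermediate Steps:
z(Q) = -6 + Q² + 3*Q (z(Q) = (Q² + 3*Q) - 6 = -6 + Q² + 3*Q)
Y = 9 (Y = (-3)² = 9)
y(G) = -9 (y(G) = (9*(-6 + (-4)² + 3*(-4)))/2 = (9*(-6 + 16 - 12))/2 = (9*(-2))/2 = (½)*(-18) = -9)
368170 + y(D) = 368170 - 9 = 368161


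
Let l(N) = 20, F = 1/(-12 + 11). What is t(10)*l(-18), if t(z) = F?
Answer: -20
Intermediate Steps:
F = -1 (F = 1/(-1) = -1)
t(z) = -1
t(10)*l(-18) = -1*20 = -20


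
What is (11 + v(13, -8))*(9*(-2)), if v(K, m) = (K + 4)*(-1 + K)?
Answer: -3870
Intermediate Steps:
v(K, m) = (-1 + K)*(4 + K) (v(K, m) = (4 + K)*(-1 + K) = (-1 + K)*(4 + K))
(11 + v(13, -8))*(9*(-2)) = (11 + (-4 + 13**2 + 3*13))*(9*(-2)) = (11 + (-4 + 169 + 39))*(-18) = (11 + 204)*(-18) = 215*(-18) = -3870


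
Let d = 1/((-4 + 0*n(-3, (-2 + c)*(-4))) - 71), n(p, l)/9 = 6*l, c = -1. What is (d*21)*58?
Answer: -406/25 ≈ -16.240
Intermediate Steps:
n(p, l) = 54*l (n(p, l) = 9*(6*l) = 54*l)
d = -1/75 (d = 1/((-4 + 0*(54*((-2 - 1)*(-4)))) - 71) = 1/((-4 + 0*(54*(-3*(-4)))) - 71) = 1/((-4 + 0*(54*12)) - 71) = 1/((-4 + 0*648) - 71) = 1/((-4 + 0) - 71) = 1/(-4 - 71) = 1/(-75) = -1/75 ≈ -0.013333)
(d*21)*58 = -1/75*21*58 = -7/25*58 = -406/25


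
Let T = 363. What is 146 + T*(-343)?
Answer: -124363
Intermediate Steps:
146 + T*(-343) = 146 + 363*(-343) = 146 - 124509 = -124363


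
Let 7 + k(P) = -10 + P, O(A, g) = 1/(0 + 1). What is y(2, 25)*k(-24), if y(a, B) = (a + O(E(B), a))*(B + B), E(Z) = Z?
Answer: -6150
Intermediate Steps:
O(A, g) = 1 (O(A, g) = 1/1 = 1)
k(P) = -17 + P (k(P) = -7 + (-10 + P) = -17 + P)
y(a, B) = 2*B*(1 + a) (y(a, B) = (a + 1)*(B + B) = (1 + a)*(2*B) = 2*B*(1 + a))
y(2, 25)*k(-24) = (2*25*(1 + 2))*(-17 - 24) = (2*25*3)*(-41) = 150*(-41) = -6150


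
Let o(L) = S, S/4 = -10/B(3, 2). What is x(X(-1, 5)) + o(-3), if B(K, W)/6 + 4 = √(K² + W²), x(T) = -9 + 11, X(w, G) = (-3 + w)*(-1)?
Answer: 98/9 + 20*√13/9 ≈ 18.901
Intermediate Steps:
X(w, G) = 3 - w
x(T) = 2
B(K, W) = -24 + 6*√(K² + W²)
S = -40/(-24 + 6*√13) (S = 4*(-10/(-24 + 6*√(3² + 2²))) = 4*(-10/(-24 + 6*√(9 + 4))) = 4*(-10/(-24 + 6*√13)) = -40/(-24 + 6*√13) ≈ 16.901)
o(L) = 80/9 + 20*√13/9
x(X(-1, 5)) + o(-3) = 2 + (80/9 + 20*√13/9) = 98/9 + 20*√13/9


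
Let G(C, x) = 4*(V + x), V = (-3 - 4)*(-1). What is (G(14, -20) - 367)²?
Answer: 175561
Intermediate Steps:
V = 7 (V = -7*(-1) = 7)
G(C, x) = 28 + 4*x (G(C, x) = 4*(7 + x) = 28 + 4*x)
(G(14, -20) - 367)² = ((28 + 4*(-20)) - 367)² = ((28 - 80) - 367)² = (-52 - 367)² = (-419)² = 175561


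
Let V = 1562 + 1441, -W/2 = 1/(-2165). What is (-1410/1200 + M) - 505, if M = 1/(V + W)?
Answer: -131635723159/260059880 ≈ -506.17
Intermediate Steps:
W = 2/2165 (W = -2/(-2165) = -2*(-1/2165) = 2/2165 ≈ 0.00092379)
V = 3003
M = 2165/6501497 (M = 1/(3003 + 2/2165) = 1/(6501497/2165) = 2165/6501497 ≈ 0.00033300)
(-1410/1200 + M) - 505 = (-1410/1200 + 2165/6501497) - 505 = (-1410*1/1200 + 2165/6501497) - 505 = (-47/40 + 2165/6501497) - 505 = -305483759/260059880 - 505 = -131635723159/260059880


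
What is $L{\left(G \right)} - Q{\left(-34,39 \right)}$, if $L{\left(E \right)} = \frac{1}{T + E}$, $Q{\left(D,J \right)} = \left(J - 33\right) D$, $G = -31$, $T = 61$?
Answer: $\frac{6121}{30} \approx 204.03$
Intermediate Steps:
$Q{\left(D,J \right)} = D \left(-33 + J\right)$ ($Q{\left(D,J \right)} = \left(-33 + J\right) D = D \left(-33 + J\right)$)
$L{\left(E \right)} = \frac{1}{61 + E}$
$L{\left(G \right)} - Q{\left(-34,39 \right)} = \frac{1}{61 - 31} - - 34 \left(-33 + 39\right) = \frac{1}{30} - \left(-34\right) 6 = \frac{1}{30} - -204 = \frac{1}{30} + 204 = \frac{6121}{30}$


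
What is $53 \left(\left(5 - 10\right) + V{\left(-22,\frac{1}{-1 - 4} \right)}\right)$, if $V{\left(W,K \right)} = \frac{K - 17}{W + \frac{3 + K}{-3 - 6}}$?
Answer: $- \frac{112519}{502} \approx -224.14$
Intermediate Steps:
$V{\left(W,K \right)} = \frac{-17 + K}{- \frac{1}{3} + W - \frac{K}{9}}$ ($V{\left(W,K \right)} = \frac{-17 + K}{W + \frac{3 + K}{-9}} = \frac{-17 + K}{W + \left(3 + K\right) \left(- \frac{1}{9}\right)} = \frac{-17 + K}{W - \left(\frac{1}{3} + \frac{K}{9}\right)} = \frac{-17 + K}{- \frac{1}{3} + W - \frac{K}{9}}$)
$53 \left(\left(5 - 10\right) + V{\left(-22,\frac{1}{-1 - 4} \right)}\right) = 53 \left(\left(5 - 10\right) + \frac{9 \left(17 - \frac{1}{-1 - 4}\right)}{3 + \frac{1}{-1 - 4} - -198}\right) = 53 \left(\left(5 - 10\right) + \frac{9 \left(17 - \frac{1}{-5}\right)}{3 + \frac{1}{-5} + 198}\right) = 53 \left(-5 + \frac{9 \left(17 - - \frac{1}{5}\right)}{3 - \frac{1}{5} + 198}\right) = 53 \left(-5 + \frac{9 \left(17 + \frac{1}{5}\right)}{\frac{1004}{5}}\right) = 53 \left(-5 + 9 \cdot \frac{5}{1004} \cdot \frac{86}{5}\right) = 53 \left(-5 + \frac{387}{502}\right) = 53 \left(- \frac{2123}{502}\right) = - \frac{112519}{502}$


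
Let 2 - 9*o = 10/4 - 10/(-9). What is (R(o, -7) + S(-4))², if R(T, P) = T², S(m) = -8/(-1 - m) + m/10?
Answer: 158565629209/17218688400 ≈ 9.2089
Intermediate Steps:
S(m) = -8/(-1 - m) + m/10 (S(m) = -8/(-1 - m) + m*(⅒) = -8/(-1 - m) + m/10)
o = -29/162 (o = 2/9 - (10/4 - 10/(-9))/9 = 2/9 - (10*(¼) - 10*(-⅑))/9 = 2/9 - (5/2 + 10/9)/9 = 2/9 - ⅑*65/18 = 2/9 - 65/162 = -29/162 ≈ -0.17901)
(R(o, -7) + S(-4))² = ((-29/162)² + (80 - 4 + (-4)²)/(10*(1 - 4)))² = (841/26244 + (⅒)*(80 - 4 + 16)/(-3))² = (841/26244 + (⅒)*(-⅓)*92)² = (841/26244 - 46/15)² = (-398203/131220)² = 158565629209/17218688400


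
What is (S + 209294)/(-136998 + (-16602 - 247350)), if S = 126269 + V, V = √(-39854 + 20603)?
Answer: -335563/400950 - I*√2139/133650 ≈ -0.83692 - 0.00034605*I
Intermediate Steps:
V = 3*I*√2139 (V = √(-19251) = 3*I*√2139 ≈ 138.75*I)
S = 126269 + 3*I*√2139 ≈ 1.2627e+5 + 138.75*I
(S + 209294)/(-136998 + (-16602 - 247350)) = ((126269 + 3*I*√2139) + 209294)/(-136998 + (-16602 - 247350)) = (335563 + 3*I*√2139)/(-136998 - 263952) = (335563 + 3*I*√2139)/(-400950) = (335563 + 3*I*√2139)*(-1/400950) = -335563/400950 - I*√2139/133650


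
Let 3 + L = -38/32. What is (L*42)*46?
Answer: -32361/4 ≈ -8090.3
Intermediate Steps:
L = -67/16 (L = -3 - 38/32 = -3 - 38*1/32 = -3 - 19/16 = -67/16 ≈ -4.1875)
(L*42)*46 = -67/16*42*46 = -1407/8*46 = -32361/4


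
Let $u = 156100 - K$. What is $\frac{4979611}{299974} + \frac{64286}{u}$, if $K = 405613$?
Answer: $\frac{1223193550879}{74847412662} \approx 16.342$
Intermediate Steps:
$u = -249513$ ($u = 156100 - 405613 = -249513$)
$\frac{4979611}{299974} + \frac{64286}{u} = \frac{4979611}{299974} + \frac{64286}{-249513} = 4979611 \cdot \frac{1}{299974} + 64286 \left(- \frac{1}{249513}\right) = \frac{4979611}{299974} - \frac{64286}{249513} = \frac{1223193550879}{74847412662}$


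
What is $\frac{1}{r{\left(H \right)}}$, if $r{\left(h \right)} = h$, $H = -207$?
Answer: $- \frac{1}{207} \approx -0.0048309$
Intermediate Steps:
$\frac{1}{r{\left(H \right)}} = \frac{1}{-207} = - \frac{1}{207}$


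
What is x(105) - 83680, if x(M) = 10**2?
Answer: -83580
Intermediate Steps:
x(M) = 100
x(105) - 83680 = 100 - 83680 = -83580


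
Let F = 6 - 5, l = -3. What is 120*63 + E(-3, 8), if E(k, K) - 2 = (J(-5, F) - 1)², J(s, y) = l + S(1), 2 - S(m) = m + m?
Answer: 7578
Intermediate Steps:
S(m) = 2 - 2*m (S(m) = 2 - (m + m) = 2 - 2*m)
F = 1
J(s, y) = -3 (J(s, y) = -3 + (2 - 2*1) = -3 + (2 - 2) = -3 + 0 = -3)
E(k, K) = 18 (E(k, K) = 2 + (-3 - 1)² = 2 + (-4)² = 2 + 16 = 18)
120*63 + E(-3, 8) = 120*63 + 18 = 7560 + 18 = 7578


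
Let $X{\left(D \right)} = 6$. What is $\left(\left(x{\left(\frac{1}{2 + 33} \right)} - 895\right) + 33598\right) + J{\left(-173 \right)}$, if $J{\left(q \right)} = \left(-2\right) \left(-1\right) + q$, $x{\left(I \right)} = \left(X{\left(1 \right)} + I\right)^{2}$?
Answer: $\frac{39896221}{1225} \approx 32568.0$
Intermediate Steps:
$x{\left(I \right)} = \left(6 + I\right)^{2}$
$J{\left(q \right)} = 2 + q$
$\left(\left(x{\left(\frac{1}{2 + 33} \right)} - 895\right) + 33598\right) + J{\left(-173 \right)} = \left(\left(\left(6 + \frac{1}{2 + 33}\right)^{2} - 895\right) + 33598\right) + \left(2 - 173\right) = \left(\left(\left(6 + \frac{1}{35}\right)^{2} - 895\right) + 33598\right) - 171 = \left(\left(\left(\frac{211}{35}\right)^{2} - 895\right) + 33598\right) - 171 = \left(\left(\frac{44521}{1225} - 895\right) + 33598\right) - 171 = \left(- \frac{1051854}{1225} + 33598\right) - 171 = \frac{40105696}{1225} - 171 = \frac{39896221}{1225}$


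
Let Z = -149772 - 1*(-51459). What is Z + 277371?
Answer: 179058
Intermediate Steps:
Z = -98313 (Z = -149772 + 51459 = -98313)
Z + 277371 = -98313 + 277371 = 179058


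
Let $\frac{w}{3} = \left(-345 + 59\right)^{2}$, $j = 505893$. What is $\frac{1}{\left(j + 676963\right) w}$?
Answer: $\frac{1}{290258668128} \approx 3.4452 \cdot 10^{-12}$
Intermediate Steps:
$w = 245388$ ($w = 3 \left(-345 + 59\right)^{2} = 3 \left(-286\right)^{2} = 3 \cdot 81796 = 245388$)
$\frac{1}{\left(j + 676963\right) w} = \frac{1}{\left(505893 + 676963\right) 245388} = \frac{1}{1182856} \cdot \frac{1}{245388} = \frac{1}{290258668128}$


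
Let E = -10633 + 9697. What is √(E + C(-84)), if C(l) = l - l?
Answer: 6*I*√26 ≈ 30.594*I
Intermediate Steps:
C(l) = 0
E = -936
√(E + C(-84)) = √(-936 + 0) = √(-936) = 6*I*√26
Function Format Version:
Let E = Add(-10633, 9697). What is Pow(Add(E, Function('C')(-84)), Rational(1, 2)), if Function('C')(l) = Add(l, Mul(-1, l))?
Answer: Mul(6, I, Pow(26, Rational(1, 2))) ≈ Mul(30.594, I)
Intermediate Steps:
Function('C')(l) = 0
E = -936
Pow(Add(E, Function('C')(-84)), Rational(1, 2)) = Pow(Add(-936, 0), Rational(1, 2)) = Pow(-936, Rational(1, 2)) = Mul(6, I, Pow(26, Rational(1, 2)))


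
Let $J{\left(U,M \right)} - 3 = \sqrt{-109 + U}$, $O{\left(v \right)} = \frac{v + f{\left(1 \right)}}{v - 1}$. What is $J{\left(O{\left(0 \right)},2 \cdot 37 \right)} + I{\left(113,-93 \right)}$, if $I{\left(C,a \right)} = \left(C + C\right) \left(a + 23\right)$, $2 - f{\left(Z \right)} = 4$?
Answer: $-15817 + i \sqrt{107} \approx -15817.0 + 10.344 i$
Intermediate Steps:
$f{\left(Z \right)} = -2$ ($f{\left(Z \right)} = 2 - 4 = -2$)
$I{\left(C,a \right)} = 2 C \left(23 + a\right)$
$O{\left(v \right)} = \frac{-2 + v}{-1 + v}$ ($O{\left(v \right)} = \frac{v - 2}{v - 1} = \frac{-2 + v}{-1 + v}$)
$J{\left(U,M \right)} = 3 + \sqrt{-109 + U}$
$J{\left(O{\left(0 \right)},2 \cdot 37 \right)} + I{\left(113,-93 \right)} = \left(3 + \sqrt{-109 + \frac{-2 + 0}{-1 + 0}}\right) + 2 \cdot 113 \left(23 - 93\right) = \left(3 + \sqrt{-109 + \frac{1}{-1} \left(-2\right)}\right) + 2 \cdot 113 \left(-70\right) = \left(3 + \sqrt{-109 - -2}\right) - 15820 = \left(3 + \sqrt{-109 + 2}\right) - 15820 = \left(3 + \sqrt{-107}\right) - 15820 = \left(3 + i \sqrt{107}\right) - 15820 = -15817 + i \sqrt{107}$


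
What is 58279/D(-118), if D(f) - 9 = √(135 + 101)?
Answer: -524511/155 + 116558*√59/155 ≈ 2392.2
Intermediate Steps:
D(f) = 9 + 2*√59 (D(f) = 9 + √(135 + 101) = 9 + √236 = 9 + 2*√59)
58279/D(-118) = 58279/(9 + 2*√59)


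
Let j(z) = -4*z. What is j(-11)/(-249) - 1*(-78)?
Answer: 19378/249 ≈ 77.823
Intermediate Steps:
j(-11)/(-249) - 1*(-78) = -4*(-11)/(-249) - 1*(-78) = 44*(-1/249) + 78 = -44/249 + 78 = 19378/249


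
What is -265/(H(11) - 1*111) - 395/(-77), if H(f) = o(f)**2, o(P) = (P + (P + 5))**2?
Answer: 41970989/8182482 ≈ 5.1294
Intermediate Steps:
o(P) = (5 + 2*P)**2 (o(P) = (P + (5 + P))**2 = (5 + 2*P)**2)
H(f) = (5 + 2*f)**4 (H(f) = ((5 + 2*f)**2)**2 = (5 + 2*f)**4)
-265/(H(11) - 1*111) - 395/(-77) = -265/((5 + 2*11)**4 - 1*111) - 395/(-77) = -265/((5 + 22)**4 - 111) - 395*(-1/77) = -265/(27**4 - 111) + 395/77 = -265/(531441 - 111) + 395/77 = -265/531330 + 395/77 = -265*1/531330 + 395/77 = -53/106266 + 395/77 = 41970989/8182482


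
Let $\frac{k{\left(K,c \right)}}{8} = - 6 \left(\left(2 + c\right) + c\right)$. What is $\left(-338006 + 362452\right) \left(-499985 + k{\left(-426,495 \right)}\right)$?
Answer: $-13386654046$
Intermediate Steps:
$k{\left(K,c \right)} = -96 - 96 c$ ($k{\left(K,c \right)} = 8 \left(- 6 \left(\left(2 + c\right) + c\right)\right) = 8 \left(- 6 \left(2 + 2 c\right)\right) = 8 \left(-12 - 12 c\right) = -96 - 96 c$)
$\left(-338006 + 362452\right) \left(-499985 + k{\left(-426,495 \right)}\right) = \left(-338006 + 362452\right) \left(-499985 - 47616\right) = 24446 \left(-499985 - 47616\right) = 24446 \left(-547601\right) = -13386654046$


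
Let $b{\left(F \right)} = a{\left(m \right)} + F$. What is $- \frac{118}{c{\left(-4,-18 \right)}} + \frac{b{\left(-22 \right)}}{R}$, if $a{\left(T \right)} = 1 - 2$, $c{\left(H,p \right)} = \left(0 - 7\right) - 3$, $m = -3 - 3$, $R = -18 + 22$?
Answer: $\frac{121}{20} \approx 6.05$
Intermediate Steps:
$R = 4$
$m = -6$
$c{\left(H,p \right)} = -10$ ($c{\left(H,p \right)} = -7 - 3 = -10$)
$a{\left(T \right)} = -1$ ($a{\left(T \right)} = 1 - 2 = -1$)
$b{\left(F \right)} = -1 + F$
$- \frac{118}{c{\left(-4,-18 \right)}} + \frac{b{\left(-22 \right)}}{R} = - \frac{118}{-10} + \frac{-1 - 22}{4} = \left(-118\right) \left(- \frac{1}{10}\right) - \frac{23}{4} = \frac{59}{5} - \frac{23}{4} = \frac{121}{20}$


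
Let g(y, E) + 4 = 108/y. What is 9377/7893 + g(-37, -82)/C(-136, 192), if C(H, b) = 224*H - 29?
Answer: 10581536465/8905206213 ≈ 1.1882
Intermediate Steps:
C(H, b) = -29 + 224*H
g(y, E) = -4 + 108/y
9377/7893 + g(-37, -82)/C(-136, 192) = 9377/7893 + (-4 + 108/(-37))/(-29 + 224*(-136)) = 9377*(1/7893) + (-4 + 108*(-1/37))/(-29 - 30464) = 9377/7893 + (-4 - 108/37)/(-30493) = 9377/7893 - 256/37*(-1/30493) = 9377/7893 + 256/1128241 = 10581536465/8905206213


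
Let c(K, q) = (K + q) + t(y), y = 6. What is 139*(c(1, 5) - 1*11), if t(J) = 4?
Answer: -139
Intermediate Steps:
c(K, q) = 4 + K + q (c(K, q) = (K + q) + 4 = 4 + K + q)
139*(c(1, 5) - 1*11) = 139*((4 + 1 + 5) - 1*11) = 139*(10 - 11) = 139*(-1) = -139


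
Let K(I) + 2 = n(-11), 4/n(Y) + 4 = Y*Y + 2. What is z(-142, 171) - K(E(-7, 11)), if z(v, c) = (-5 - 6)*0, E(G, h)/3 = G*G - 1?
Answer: 234/119 ≈ 1.9664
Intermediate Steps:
E(G, h) = -3 + 3*G**2 (E(G, h) = 3*(G*G - 1) = 3*(G**2 - 1) = 3*(-1 + G**2) = -3 + 3*G**2)
z(v, c) = 0 (z(v, c) = -11*0 = 0)
n(Y) = 4/(-2 + Y**2) (n(Y) = 4/(-4 + (Y*Y + 2)) = 4/(-4 + (Y**2 + 2)) = 4/(-4 + (2 + Y**2)) = 4/(-2 + Y**2))
K(I) = -234/119 (K(I) = -2 + 4/(-2 + (-11)**2) = -2 + 4/(-2 + 121) = -2 + 4/119 = -234/119)
z(-142, 171) - K(E(-7, 11)) = 0 - 1*(-234/119) = 0 + 234/119 = 234/119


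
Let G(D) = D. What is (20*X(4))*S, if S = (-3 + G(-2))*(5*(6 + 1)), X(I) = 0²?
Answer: 0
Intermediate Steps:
X(I) = 0
S = -175 (S = (-3 - 2)*(5*(6 + 1)) = -25*7 = -5*35 = -175)
(20*X(4))*S = (20*0)*(-175) = 0*(-175) = 0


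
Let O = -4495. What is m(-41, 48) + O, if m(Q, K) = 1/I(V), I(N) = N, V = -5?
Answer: -22476/5 ≈ -4495.2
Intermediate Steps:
m(Q, K) = -1/5 (m(Q, K) = 1/(-5) = -1/5)
m(-41, 48) + O = -1/5 - 4495 = -22476/5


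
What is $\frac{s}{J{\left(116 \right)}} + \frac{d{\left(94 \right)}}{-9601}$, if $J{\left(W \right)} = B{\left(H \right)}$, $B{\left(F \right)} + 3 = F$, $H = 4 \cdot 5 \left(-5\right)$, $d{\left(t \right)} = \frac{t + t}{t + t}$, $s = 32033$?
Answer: $- \frac{2985912}{9601} \approx -311.0$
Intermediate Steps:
$d{\left(t \right)} = 1$ ($d{\left(t \right)} = \frac{2 t}{2 t} = 2 t \frac{1}{2 t} = 1$)
$H = -100$ ($H = 20 \left(-5\right) = -100$)
$B{\left(F \right)} = -3 + F$
$J{\left(W \right)} = -103$ ($J{\left(W \right)} = -3 - 100 = -103$)
$\frac{s}{J{\left(116 \right)}} + \frac{d{\left(94 \right)}}{-9601} = \frac{32033}{-103} + 1 \frac{1}{-9601} = 32033 \left(- \frac{1}{103}\right) + 1 \left(- \frac{1}{9601}\right) = -311 - \frac{1}{9601} = - \frac{2985912}{9601}$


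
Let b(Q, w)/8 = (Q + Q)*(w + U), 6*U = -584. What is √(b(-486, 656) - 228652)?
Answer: 2*I*√1143211 ≈ 2138.4*I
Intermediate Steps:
U = -292/3 (U = (⅙)*(-584) = -292/3 ≈ -97.333)
b(Q, w) = 16*Q*(-292/3 + w) (b(Q, w) = 8*((Q + Q)*(w - 292/3)) = 8*((2*Q)*(-292/3 + w)) = 8*(2*Q*(-292/3 + w)) = 16*Q*(-292/3 + w))
√(b(-486, 656) - 228652) = √((16/3)*(-486)*(-292 + 3*656) - 228652) = √((16/3)*(-486)*(-292 + 1968) - 228652) = √((16/3)*(-486)*1676 - 228652) = √(-4344192 - 228652) = √(-4572844) = 2*I*√1143211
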